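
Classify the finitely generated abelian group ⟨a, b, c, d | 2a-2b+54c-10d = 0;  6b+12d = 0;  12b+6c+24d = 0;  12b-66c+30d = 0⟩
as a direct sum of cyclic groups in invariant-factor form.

Answer: M ≅ ℤ/2 ⊕ ℤ/6 ⊕ ℤ/6 ⊕ ℤ/6

Derivation:
rank_ℚ(R)=4; free=4−4=0
SNF(R) diag = [2, 6, 6, 6] → torsion [2, 6, 6, 6]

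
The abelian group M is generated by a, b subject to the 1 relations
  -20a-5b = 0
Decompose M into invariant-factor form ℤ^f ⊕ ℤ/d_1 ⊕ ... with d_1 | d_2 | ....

Answer: M ≅ ℤ^1 ⊕ ℤ/5

Derivation:
rank_ℚ(R)=1; free=2−1=1
SNF(R) diag = [5] → torsion [5]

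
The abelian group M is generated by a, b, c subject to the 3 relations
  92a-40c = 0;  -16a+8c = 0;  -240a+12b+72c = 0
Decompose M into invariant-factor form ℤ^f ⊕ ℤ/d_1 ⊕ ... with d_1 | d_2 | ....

Answer: M ≅ ℤ/4 ⊕ ℤ/12 ⊕ ℤ/24

Derivation:
rank_ℚ(R)=3; free=3−3=0
SNF(R) diag = [4, 12, 24] → torsion [4, 12, 24]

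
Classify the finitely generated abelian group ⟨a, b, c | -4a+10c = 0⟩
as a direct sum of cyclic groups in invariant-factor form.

rank_ℚ(R)=1; free=3−1=2
SNF(R) diag = [2] → torsion [2]

Answer: M ≅ ℤ^2 ⊕ ℤ/2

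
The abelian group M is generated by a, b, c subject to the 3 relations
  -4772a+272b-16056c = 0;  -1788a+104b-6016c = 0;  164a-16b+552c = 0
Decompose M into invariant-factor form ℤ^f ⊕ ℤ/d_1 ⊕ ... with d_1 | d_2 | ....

Answer: M ≅ ℤ/4 ⊕ ℤ/8 ⊕ ℤ/16

Derivation:
rank_ℚ(R)=3; free=3−3=0
SNF(R) diag = [4, 8, 16] → torsion [4, 8, 16]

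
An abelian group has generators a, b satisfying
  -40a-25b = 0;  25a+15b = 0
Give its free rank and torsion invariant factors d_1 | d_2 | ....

rank_ℚ(R)=2; free=2−2=0
SNF(R) diag = [5, 5] → torsion [5, 5]

Answer: M ≅ ℤ/5 ⊕ ℤ/5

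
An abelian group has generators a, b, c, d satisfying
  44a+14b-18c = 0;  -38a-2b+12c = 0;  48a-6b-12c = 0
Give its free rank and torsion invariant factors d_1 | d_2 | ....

rank_ℚ(R)=3; free=4−3=1
SNF(R) diag = [2, 6, 6] → torsion [2, 6, 6]

Answer: M ≅ ℤ^1 ⊕ ℤ/2 ⊕ ℤ/6 ⊕ ℤ/6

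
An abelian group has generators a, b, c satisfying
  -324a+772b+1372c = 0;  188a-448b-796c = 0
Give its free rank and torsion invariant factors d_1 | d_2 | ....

Answer: M ≅ ℤ^1 ⊕ ℤ/4 ⊕ ℤ/4

Derivation:
rank_ℚ(R)=2; free=3−2=1
SNF(R) diag = [4, 4] → torsion [4, 4]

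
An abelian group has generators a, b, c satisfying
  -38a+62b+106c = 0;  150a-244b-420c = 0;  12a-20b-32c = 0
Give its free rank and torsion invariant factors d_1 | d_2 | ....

Answer: M ≅ ℤ/2 ⊕ ℤ/2 ⊕ ℤ/4

Derivation:
rank_ℚ(R)=3; free=3−3=0
SNF(R) diag = [2, 2, 4] → torsion [2, 2, 4]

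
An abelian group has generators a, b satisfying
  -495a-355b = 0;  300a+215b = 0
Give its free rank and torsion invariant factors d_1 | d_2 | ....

Answer: M ≅ ℤ/5 ⊕ ℤ/15

Derivation:
rank_ℚ(R)=2; free=2−2=0
SNF(R) diag = [5, 15] → torsion [5, 15]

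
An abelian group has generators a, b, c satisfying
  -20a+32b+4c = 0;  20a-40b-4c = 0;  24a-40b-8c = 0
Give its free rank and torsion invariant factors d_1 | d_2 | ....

Answer: M ≅ ℤ/4 ⊕ ℤ/8 ⊕ ℤ/16

Derivation:
rank_ℚ(R)=3; free=3−3=0
SNF(R) diag = [4, 8, 16] → torsion [4, 8, 16]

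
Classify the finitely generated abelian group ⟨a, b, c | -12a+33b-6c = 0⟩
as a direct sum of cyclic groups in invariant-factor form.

rank_ℚ(R)=1; free=3−1=2
SNF(R) diag = [3] → torsion [3]

Answer: M ≅ ℤ^2 ⊕ ℤ/3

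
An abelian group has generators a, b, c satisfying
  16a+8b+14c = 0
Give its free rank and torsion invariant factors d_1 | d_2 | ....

Answer: M ≅ ℤ^2 ⊕ ℤ/2

Derivation:
rank_ℚ(R)=1; free=3−1=2
SNF(R) diag = [2] → torsion [2]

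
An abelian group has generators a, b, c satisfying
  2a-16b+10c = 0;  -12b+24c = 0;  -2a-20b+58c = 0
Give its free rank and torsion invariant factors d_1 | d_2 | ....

Answer: M ≅ ℤ/2 ⊕ ℤ/4 ⊕ ℤ/12

Derivation:
rank_ℚ(R)=3; free=3−3=0
SNF(R) diag = [2, 4, 12] → torsion [2, 4, 12]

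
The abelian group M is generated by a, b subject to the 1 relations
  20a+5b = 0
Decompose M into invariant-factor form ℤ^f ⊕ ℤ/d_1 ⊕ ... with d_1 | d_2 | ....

rank_ℚ(R)=1; free=2−1=1
SNF(R) diag = [5] → torsion [5]

Answer: M ≅ ℤ^1 ⊕ ℤ/5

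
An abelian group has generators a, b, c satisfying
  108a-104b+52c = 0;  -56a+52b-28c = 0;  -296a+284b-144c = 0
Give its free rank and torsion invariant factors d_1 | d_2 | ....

rank_ℚ(R)=3; free=3−3=0
SNF(R) diag = [4, 4, 12] → torsion [4, 4, 12]

Answer: M ≅ ℤ/4 ⊕ ℤ/4 ⊕ ℤ/12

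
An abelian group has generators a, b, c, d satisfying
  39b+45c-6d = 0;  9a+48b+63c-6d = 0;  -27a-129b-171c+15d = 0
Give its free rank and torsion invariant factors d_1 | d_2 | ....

Answer: M ≅ ℤ^1 ⊕ ℤ/3 ⊕ ℤ/9 ⊕ ℤ/9

Derivation:
rank_ℚ(R)=3; free=4−3=1
SNF(R) diag = [3, 9, 9] → torsion [3, 9, 9]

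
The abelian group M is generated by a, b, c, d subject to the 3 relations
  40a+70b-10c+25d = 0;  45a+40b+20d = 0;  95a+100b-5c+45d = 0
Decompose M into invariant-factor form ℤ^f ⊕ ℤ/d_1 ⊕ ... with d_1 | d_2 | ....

Answer: M ≅ ℤ^1 ⊕ ℤ/5 ⊕ ℤ/5 ⊕ ℤ/15

Derivation:
rank_ℚ(R)=3; free=4−3=1
SNF(R) diag = [5, 5, 15] → torsion [5, 5, 15]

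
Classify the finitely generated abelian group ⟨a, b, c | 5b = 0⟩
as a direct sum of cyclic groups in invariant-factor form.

rank_ℚ(R)=1; free=3−1=2
SNF(R) diag = [5] → torsion [5]

Answer: M ≅ ℤ^2 ⊕ ℤ/5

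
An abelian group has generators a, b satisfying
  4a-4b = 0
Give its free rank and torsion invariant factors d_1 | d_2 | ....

Answer: M ≅ ℤ^1 ⊕ ℤ/4

Derivation:
rank_ℚ(R)=1; free=2−1=1
SNF(R) diag = [4] → torsion [4]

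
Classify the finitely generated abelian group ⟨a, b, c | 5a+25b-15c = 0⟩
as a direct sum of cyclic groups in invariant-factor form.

rank_ℚ(R)=1; free=3−1=2
SNF(R) diag = [5] → torsion [5]

Answer: M ≅ ℤ^2 ⊕ ℤ/5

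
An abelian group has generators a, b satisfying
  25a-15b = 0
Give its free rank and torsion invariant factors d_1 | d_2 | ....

rank_ℚ(R)=1; free=2−1=1
SNF(R) diag = [5] → torsion [5]

Answer: M ≅ ℤ^1 ⊕ ℤ/5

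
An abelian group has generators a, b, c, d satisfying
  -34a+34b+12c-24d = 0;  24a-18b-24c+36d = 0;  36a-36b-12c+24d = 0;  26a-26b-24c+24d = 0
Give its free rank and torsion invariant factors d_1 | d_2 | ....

rank_ℚ(R)=4; free=4−4=0
SNF(R) diag = [2, 6, 12, 24] → torsion [2, 6, 12, 24]

Answer: M ≅ ℤ/2 ⊕ ℤ/6 ⊕ ℤ/12 ⊕ ℤ/24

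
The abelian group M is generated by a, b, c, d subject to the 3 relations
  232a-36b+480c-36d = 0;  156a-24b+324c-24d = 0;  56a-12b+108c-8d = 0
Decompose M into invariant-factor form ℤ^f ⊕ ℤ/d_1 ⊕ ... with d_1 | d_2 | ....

rank_ℚ(R)=3; free=4−3=1
SNF(R) diag = [4, 4, 12] → torsion [4, 4, 12]

Answer: M ≅ ℤ^1 ⊕ ℤ/4 ⊕ ℤ/4 ⊕ ℤ/12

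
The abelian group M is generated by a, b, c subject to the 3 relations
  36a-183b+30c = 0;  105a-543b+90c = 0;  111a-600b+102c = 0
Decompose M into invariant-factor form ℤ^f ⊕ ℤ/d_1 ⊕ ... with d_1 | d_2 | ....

rank_ℚ(R)=3; free=3−3=0
SNF(R) diag = [3, 3, 6] → torsion [3, 3, 6]

Answer: M ≅ ℤ/3 ⊕ ℤ/3 ⊕ ℤ/6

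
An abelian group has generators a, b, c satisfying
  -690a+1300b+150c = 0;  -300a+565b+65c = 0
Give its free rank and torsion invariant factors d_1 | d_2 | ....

rank_ℚ(R)=2; free=3−2=1
SNF(R) diag = [5, 10] → torsion [5, 10]

Answer: M ≅ ℤ^1 ⊕ ℤ/5 ⊕ ℤ/10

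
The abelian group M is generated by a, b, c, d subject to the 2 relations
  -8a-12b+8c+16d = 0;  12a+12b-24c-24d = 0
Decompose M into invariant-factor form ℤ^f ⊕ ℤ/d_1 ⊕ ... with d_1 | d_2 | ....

Answer: M ≅ ℤ^2 ⊕ ℤ/4 ⊕ ℤ/12

Derivation:
rank_ℚ(R)=2; free=4−2=2
SNF(R) diag = [4, 12] → torsion [4, 12]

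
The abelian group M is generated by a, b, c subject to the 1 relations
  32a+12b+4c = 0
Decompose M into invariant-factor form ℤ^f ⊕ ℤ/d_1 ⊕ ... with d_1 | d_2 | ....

Answer: M ≅ ℤ^2 ⊕ ℤ/4

Derivation:
rank_ℚ(R)=1; free=3−1=2
SNF(R) diag = [4] → torsion [4]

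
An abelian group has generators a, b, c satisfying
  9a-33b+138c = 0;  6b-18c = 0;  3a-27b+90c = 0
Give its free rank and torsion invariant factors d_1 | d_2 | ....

Answer: M ≅ ℤ/3 ⊕ ℤ/6 ⊕ ℤ/12

Derivation:
rank_ℚ(R)=3; free=3−3=0
SNF(R) diag = [3, 6, 12] → torsion [3, 6, 12]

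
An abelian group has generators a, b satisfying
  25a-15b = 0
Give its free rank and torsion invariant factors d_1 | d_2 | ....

rank_ℚ(R)=1; free=2−1=1
SNF(R) diag = [5] → torsion [5]

Answer: M ≅ ℤ^1 ⊕ ℤ/5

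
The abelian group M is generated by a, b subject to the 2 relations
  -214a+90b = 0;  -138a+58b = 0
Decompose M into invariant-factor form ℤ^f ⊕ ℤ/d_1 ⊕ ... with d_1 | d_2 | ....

rank_ℚ(R)=2; free=2−2=0
SNF(R) diag = [2, 4] → torsion [2, 4]

Answer: M ≅ ℤ/2 ⊕ ℤ/4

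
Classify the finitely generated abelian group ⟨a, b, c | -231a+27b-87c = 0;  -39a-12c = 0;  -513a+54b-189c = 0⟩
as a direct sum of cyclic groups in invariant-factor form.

Answer: M ≅ ℤ/3 ⊕ ℤ/9 ⊕ ℤ/27

Derivation:
rank_ℚ(R)=3; free=3−3=0
SNF(R) diag = [3, 9, 27] → torsion [3, 9, 27]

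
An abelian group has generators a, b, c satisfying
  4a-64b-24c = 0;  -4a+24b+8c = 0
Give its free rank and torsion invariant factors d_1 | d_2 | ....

Answer: M ≅ ℤ^1 ⊕ ℤ/4 ⊕ ℤ/8

Derivation:
rank_ℚ(R)=2; free=3−2=1
SNF(R) diag = [4, 8] → torsion [4, 8]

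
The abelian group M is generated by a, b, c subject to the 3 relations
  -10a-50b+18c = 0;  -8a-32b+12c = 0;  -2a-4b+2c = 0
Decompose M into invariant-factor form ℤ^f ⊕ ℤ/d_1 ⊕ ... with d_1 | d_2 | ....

rank_ℚ(R)=3; free=3−3=0
SNF(R) diag = [2, 2, 4] → torsion [2, 2, 4]

Answer: M ≅ ℤ/2 ⊕ ℤ/2 ⊕ ℤ/4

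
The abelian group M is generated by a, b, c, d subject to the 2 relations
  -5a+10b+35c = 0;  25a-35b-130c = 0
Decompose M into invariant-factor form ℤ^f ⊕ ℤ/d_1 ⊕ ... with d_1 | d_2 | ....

Answer: M ≅ ℤ^2 ⊕ ℤ/5 ⊕ ℤ/15

Derivation:
rank_ℚ(R)=2; free=4−2=2
SNF(R) diag = [5, 15] → torsion [5, 15]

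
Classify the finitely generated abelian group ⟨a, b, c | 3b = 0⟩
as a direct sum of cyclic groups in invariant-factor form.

Answer: M ≅ ℤ^2 ⊕ ℤ/3

Derivation:
rank_ℚ(R)=1; free=3−1=2
SNF(R) diag = [3] → torsion [3]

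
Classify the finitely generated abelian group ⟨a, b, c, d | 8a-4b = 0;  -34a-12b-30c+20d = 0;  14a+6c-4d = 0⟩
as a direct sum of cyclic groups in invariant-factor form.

rank_ℚ(R)=3; free=4−3=1
SNF(R) diag = [2, 4, 12] → torsion [2, 4, 12]

Answer: M ≅ ℤ^1 ⊕ ℤ/2 ⊕ ℤ/4 ⊕ ℤ/12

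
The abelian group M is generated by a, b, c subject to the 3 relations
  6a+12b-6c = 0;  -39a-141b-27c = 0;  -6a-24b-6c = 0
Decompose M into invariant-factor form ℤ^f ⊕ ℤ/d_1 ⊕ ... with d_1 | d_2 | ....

Answer: M ≅ ℤ/3 ⊕ ℤ/6 ⊕ ℤ/12

Derivation:
rank_ℚ(R)=3; free=3−3=0
SNF(R) diag = [3, 6, 12] → torsion [3, 6, 12]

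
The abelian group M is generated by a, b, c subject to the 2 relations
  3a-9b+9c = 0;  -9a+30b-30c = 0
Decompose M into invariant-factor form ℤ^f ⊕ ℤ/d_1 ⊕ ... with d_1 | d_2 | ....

rank_ℚ(R)=2; free=3−2=1
SNF(R) diag = [3, 3] → torsion [3, 3]

Answer: M ≅ ℤ^1 ⊕ ℤ/3 ⊕ ℤ/3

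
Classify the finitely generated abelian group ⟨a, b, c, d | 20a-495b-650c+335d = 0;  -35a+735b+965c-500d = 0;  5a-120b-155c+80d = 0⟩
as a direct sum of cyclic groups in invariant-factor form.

Answer: M ≅ ℤ^1 ⊕ ℤ/5 ⊕ ℤ/15 ⊕ ℤ/45

Derivation:
rank_ℚ(R)=3; free=4−3=1
SNF(R) diag = [5, 15, 45] → torsion [5, 15, 45]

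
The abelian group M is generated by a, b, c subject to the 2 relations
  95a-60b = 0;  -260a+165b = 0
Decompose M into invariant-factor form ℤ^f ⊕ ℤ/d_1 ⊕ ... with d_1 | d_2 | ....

rank_ℚ(R)=2; free=3−2=1
SNF(R) diag = [5, 15] → torsion [5, 15]

Answer: M ≅ ℤ^1 ⊕ ℤ/5 ⊕ ℤ/15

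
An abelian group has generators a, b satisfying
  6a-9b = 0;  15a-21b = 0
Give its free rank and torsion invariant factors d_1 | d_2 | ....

Answer: M ≅ ℤ/3 ⊕ ℤ/3

Derivation:
rank_ℚ(R)=2; free=2−2=0
SNF(R) diag = [3, 3] → torsion [3, 3]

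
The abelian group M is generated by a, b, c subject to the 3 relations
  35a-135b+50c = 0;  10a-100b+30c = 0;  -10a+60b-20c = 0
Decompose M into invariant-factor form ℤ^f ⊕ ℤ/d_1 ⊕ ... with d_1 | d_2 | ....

rank_ℚ(R)=3; free=3−3=0
SNF(R) diag = [5, 10, 10] → torsion [5, 10, 10]

Answer: M ≅ ℤ/5 ⊕ ℤ/10 ⊕ ℤ/10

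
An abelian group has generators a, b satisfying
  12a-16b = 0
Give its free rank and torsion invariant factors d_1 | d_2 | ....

Answer: M ≅ ℤ^1 ⊕ ℤ/4

Derivation:
rank_ℚ(R)=1; free=2−1=1
SNF(R) diag = [4] → torsion [4]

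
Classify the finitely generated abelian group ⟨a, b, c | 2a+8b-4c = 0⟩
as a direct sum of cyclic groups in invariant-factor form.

Answer: M ≅ ℤ^2 ⊕ ℤ/2

Derivation:
rank_ℚ(R)=1; free=3−1=2
SNF(R) diag = [2] → torsion [2]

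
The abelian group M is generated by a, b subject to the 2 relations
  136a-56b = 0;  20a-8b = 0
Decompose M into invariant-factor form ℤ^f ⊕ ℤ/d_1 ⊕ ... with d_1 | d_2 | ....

Answer: M ≅ ℤ/4 ⊕ ℤ/8

Derivation:
rank_ℚ(R)=2; free=2−2=0
SNF(R) diag = [4, 8] → torsion [4, 8]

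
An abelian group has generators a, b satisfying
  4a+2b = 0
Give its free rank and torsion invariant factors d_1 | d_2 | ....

rank_ℚ(R)=1; free=2−1=1
SNF(R) diag = [2] → torsion [2]

Answer: M ≅ ℤ^1 ⊕ ℤ/2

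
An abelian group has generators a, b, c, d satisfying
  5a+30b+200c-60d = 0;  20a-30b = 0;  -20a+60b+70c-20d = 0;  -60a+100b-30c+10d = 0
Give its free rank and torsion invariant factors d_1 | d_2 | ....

Answer: M ≅ ℤ/5 ⊕ ℤ/10 ⊕ ℤ/10 ⊕ ℤ/10

Derivation:
rank_ℚ(R)=4; free=4−4=0
SNF(R) diag = [5, 10, 10, 10] → torsion [5, 10, 10, 10]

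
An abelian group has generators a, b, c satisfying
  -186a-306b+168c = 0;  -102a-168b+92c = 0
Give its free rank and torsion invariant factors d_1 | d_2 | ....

rank_ℚ(R)=2; free=3−2=1
SNF(R) diag = [2, 6] → torsion [2, 6]

Answer: M ≅ ℤ^1 ⊕ ℤ/2 ⊕ ℤ/6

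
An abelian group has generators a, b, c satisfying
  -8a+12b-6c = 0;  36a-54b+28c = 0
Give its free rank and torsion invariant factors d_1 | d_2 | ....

Answer: M ≅ ℤ^1 ⊕ ℤ/2 ⊕ ℤ/2

Derivation:
rank_ℚ(R)=2; free=3−2=1
SNF(R) diag = [2, 2] → torsion [2, 2]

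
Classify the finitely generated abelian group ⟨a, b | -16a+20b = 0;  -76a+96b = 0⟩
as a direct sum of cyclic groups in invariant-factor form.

rank_ℚ(R)=2; free=2−2=0
SNF(R) diag = [4, 4] → torsion [4, 4]

Answer: M ≅ ℤ/4 ⊕ ℤ/4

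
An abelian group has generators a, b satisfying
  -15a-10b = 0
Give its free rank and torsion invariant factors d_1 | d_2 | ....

rank_ℚ(R)=1; free=2−1=1
SNF(R) diag = [5] → torsion [5]

Answer: M ≅ ℤ^1 ⊕ ℤ/5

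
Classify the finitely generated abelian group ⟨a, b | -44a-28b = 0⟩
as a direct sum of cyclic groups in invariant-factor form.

rank_ℚ(R)=1; free=2−1=1
SNF(R) diag = [4] → torsion [4]

Answer: M ≅ ℤ^1 ⊕ ℤ/4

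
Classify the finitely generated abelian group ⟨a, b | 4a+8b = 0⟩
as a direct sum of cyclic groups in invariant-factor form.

Answer: M ≅ ℤ^1 ⊕ ℤ/4

Derivation:
rank_ℚ(R)=1; free=2−1=1
SNF(R) diag = [4] → torsion [4]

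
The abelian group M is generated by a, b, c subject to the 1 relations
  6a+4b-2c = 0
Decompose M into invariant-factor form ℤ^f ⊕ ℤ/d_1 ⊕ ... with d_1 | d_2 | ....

rank_ℚ(R)=1; free=3−1=2
SNF(R) diag = [2] → torsion [2]

Answer: M ≅ ℤ^2 ⊕ ℤ/2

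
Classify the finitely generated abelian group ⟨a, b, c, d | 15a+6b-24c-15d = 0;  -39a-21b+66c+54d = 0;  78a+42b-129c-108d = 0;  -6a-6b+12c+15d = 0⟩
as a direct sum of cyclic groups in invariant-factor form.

Answer: M ≅ ℤ/3 ⊕ ℤ/3 ⊕ ℤ/3 ⊕ ℤ/9

Derivation:
rank_ℚ(R)=4; free=4−4=0
SNF(R) diag = [3, 3, 3, 9] → torsion [3, 3, 3, 9]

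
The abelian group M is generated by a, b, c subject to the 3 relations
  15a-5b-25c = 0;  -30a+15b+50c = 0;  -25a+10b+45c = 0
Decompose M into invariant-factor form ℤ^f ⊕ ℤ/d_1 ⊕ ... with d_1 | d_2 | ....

rank_ℚ(R)=3; free=3−3=0
SNF(R) diag = [5, 5, 10] → torsion [5, 5, 10]

Answer: M ≅ ℤ/5 ⊕ ℤ/5 ⊕ ℤ/10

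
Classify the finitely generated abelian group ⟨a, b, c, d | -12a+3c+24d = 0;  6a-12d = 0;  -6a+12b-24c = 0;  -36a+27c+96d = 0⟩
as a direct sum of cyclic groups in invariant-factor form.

rank_ℚ(R)=4; free=4−4=0
SNF(R) diag = [3, 6, 12, 24] → torsion [3, 6, 12, 24]

Answer: M ≅ ℤ/3 ⊕ ℤ/6 ⊕ ℤ/12 ⊕ ℤ/24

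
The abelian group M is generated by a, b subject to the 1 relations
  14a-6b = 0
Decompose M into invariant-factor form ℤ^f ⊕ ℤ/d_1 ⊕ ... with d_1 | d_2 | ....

rank_ℚ(R)=1; free=2−1=1
SNF(R) diag = [2] → torsion [2]

Answer: M ≅ ℤ^1 ⊕ ℤ/2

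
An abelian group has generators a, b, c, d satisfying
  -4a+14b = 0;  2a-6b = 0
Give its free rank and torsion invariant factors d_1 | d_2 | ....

Answer: M ≅ ℤ^2 ⊕ ℤ/2 ⊕ ℤ/2

Derivation:
rank_ℚ(R)=2; free=4−2=2
SNF(R) diag = [2, 2] → torsion [2, 2]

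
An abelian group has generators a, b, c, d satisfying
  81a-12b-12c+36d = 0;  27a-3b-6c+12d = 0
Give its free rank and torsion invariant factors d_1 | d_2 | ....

Answer: M ≅ ℤ^2 ⊕ ℤ/3 ⊕ ℤ/3

Derivation:
rank_ℚ(R)=2; free=4−2=2
SNF(R) diag = [3, 3] → torsion [3, 3]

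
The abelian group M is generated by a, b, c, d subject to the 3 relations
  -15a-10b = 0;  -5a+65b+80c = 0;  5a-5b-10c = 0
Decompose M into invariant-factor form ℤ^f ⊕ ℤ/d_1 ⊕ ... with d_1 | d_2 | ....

rank_ℚ(R)=3; free=4−3=1
SNF(R) diag = [5, 5, 10] → torsion [5, 5, 10]

Answer: M ≅ ℤ^1 ⊕ ℤ/5 ⊕ ℤ/5 ⊕ ℤ/10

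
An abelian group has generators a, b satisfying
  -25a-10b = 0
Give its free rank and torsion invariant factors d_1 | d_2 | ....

rank_ℚ(R)=1; free=2−1=1
SNF(R) diag = [5] → torsion [5]

Answer: M ≅ ℤ^1 ⊕ ℤ/5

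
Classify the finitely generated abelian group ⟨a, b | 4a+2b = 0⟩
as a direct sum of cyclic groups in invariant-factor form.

Answer: M ≅ ℤ^1 ⊕ ℤ/2

Derivation:
rank_ℚ(R)=1; free=2−1=1
SNF(R) diag = [2] → torsion [2]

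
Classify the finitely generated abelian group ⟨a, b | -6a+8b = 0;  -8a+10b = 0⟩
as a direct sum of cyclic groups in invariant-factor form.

rank_ℚ(R)=2; free=2−2=0
SNF(R) diag = [2, 2] → torsion [2, 2]

Answer: M ≅ ℤ/2 ⊕ ℤ/2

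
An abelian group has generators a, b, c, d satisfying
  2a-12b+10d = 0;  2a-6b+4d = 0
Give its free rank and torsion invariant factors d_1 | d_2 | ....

rank_ℚ(R)=2; free=4−2=2
SNF(R) diag = [2, 6] → torsion [2, 6]

Answer: M ≅ ℤ^2 ⊕ ℤ/2 ⊕ ℤ/6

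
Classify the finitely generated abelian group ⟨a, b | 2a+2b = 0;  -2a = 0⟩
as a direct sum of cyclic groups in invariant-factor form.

rank_ℚ(R)=2; free=2−2=0
SNF(R) diag = [2, 2] → torsion [2, 2]

Answer: M ≅ ℤ/2 ⊕ ℤ/2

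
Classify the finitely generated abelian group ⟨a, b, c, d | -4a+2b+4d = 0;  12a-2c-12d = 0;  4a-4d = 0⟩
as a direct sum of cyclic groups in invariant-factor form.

rank_ℚ(R)=3; free=4−3=1
SNF(R) diag = [2, 2, 4] → torsion [2, 2, 4]

Answer: M ≅ ℤ^1 ⊕ ℤ/2 ⊕ ℤ/2 ⊕ ℤ/4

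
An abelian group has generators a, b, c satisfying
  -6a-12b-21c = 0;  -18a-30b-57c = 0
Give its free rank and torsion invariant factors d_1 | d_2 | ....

Answer: M ≅ ℤ^1 ⊕ ℤ/3 ⊕ ℤ/6

Derivation:
rank_ℚ(R)=2; free=3−2=1
SNF(R) diag = [3, 6] → torsion [3, 6]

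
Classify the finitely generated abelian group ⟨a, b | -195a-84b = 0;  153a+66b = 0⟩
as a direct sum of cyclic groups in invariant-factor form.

Answer: M ≅ ℤ/3 ⊕ ℤ/6

Derivation:
rank_ℚ(R)=2; free=2−2=0
SNF(R) diag = [3, 6] → torsion [3, 6]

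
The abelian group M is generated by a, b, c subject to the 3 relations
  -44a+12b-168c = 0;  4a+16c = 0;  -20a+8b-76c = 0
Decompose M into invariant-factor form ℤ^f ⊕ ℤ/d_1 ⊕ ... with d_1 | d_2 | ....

rank_ℚ(R)=3; free=3−3=0
SNF(R) diag = [4, 4, 4] → torsion [4, 4, 4]

Answer: M ≅ ℤ/4 ⊕ ℤ/4 ⊕ ℤ/4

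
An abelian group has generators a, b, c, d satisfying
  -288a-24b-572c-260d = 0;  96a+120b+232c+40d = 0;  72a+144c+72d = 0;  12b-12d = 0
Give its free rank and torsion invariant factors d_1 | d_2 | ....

rank_ℚ(R)=4; free=4−4=0
SNF(R) diag = [4, 12, 24, 72] → torsion [4, 12, 24, 72]

Answer: M ≅ ℤ/4 ⊕ ℤ/12 ⊕ ℤ/24 ⊕ ℤ/72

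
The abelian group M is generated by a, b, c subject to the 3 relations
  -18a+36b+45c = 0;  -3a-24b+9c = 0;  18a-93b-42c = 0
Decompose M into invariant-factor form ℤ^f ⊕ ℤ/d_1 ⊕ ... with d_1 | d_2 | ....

Answer: M ≅ ℤ/3 ⊕ ℤ/3 ⊕ ℤ/9

Derivation:
rank_ℚ(R)=3; free=3−3=0
SNF(R) diag = [3, 3, 9] → torsion [3, 3, 9]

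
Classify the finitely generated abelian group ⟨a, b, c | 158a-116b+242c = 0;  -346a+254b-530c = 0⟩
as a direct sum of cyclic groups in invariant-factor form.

Answer: M ≅ ℤ^1 ⊕ ℤ/2 ⊕ ℤ/2

Derivation:
rank_ℚ(R)=2; free=3−2=1
SNF(R) diag = [2, 2] → torsion [2, 2]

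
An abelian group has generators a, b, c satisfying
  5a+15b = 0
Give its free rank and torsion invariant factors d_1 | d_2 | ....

Answer: M ≅ ℤ^2 ⊕ ℤ/5

Derivation:
rank_ℚ(R)=1; free=3−1=2
SNF(R) diag = [5] → torsion [5]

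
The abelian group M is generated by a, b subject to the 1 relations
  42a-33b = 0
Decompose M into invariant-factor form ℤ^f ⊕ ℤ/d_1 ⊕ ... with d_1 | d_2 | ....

rank_ℚ(R)=1; free=2−1=1
SNF(R) diag = [3] → torsion [3]

Answer: M ≅ ℤ^1 ⊕ ℤ/3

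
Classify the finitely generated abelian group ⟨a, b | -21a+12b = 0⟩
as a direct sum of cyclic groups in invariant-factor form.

Answer: M ≅ ℤ^1 ⊕ ℤ/3

Derivation:
rank_ℚ(R)=1; free=2−1=1
SNF(R) diag = [3] → torsion [3]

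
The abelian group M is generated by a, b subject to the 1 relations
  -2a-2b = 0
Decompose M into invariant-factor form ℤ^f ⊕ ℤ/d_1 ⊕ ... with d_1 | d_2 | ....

Answer: M ≅ ℤ^1 ⊕ ℤ/2

Derivation:
rank_ℚ(R)=1; free=2−1=1
SNF(R) diag = [2] → torsion [2]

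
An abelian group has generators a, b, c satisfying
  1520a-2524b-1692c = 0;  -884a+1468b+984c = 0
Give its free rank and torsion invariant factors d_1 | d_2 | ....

Answer: M ≅ ℤ^1 ⊕ ℤ/4 ⊕ ℤ/12

Derivation:
rank_ℚ(R)=2; free=3−2=1
SNF(R) diag = [4, 12] → torsion [4, 12]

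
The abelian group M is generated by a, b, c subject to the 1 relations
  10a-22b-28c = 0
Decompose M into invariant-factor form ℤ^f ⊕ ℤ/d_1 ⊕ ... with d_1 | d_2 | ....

Answer: M ≅ ℤ^2 ⊕ ℤ/2

Derivation:
rank_ℚ(R)=1; free=3−1=2
SNF(R) diag = [2] → torsion [2]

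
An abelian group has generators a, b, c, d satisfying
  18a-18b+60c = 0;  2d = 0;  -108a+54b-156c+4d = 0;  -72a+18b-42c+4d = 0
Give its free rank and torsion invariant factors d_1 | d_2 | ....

Answer: M ≅ ℤ/2 ⊕ ℤ/6 ⊕ ℤ/18 ⊕ ℤ/54

Derivation:
rank_ℚ(R)=4; free=4−4=0
SNF(R) diag = [2, 6, 18, 54] → torsion [2, 6, 18, 54]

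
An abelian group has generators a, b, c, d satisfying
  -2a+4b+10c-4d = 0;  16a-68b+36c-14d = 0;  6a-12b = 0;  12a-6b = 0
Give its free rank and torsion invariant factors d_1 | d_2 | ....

Answer: M ≅ ℤ/2 ⊕ ℤ/2 ⊕ ℤ/6 ⊕ ℤ/18

Derivation:
rank_ℚ(R)=4; free=4−4=0
SNF(R) diag = [2, 2, 6, 18] → torsion [2, 2, 6, 18]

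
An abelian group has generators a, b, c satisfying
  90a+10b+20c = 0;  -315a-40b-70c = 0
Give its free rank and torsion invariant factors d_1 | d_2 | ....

rank_ℚ(R)=2; free=3−2=1
SNF(R) diag = [5, 10] → torsion [5, 10]

Answer: M ≅ ℤ^1 ⊕ ℤ/5 ⊕ ℤ/10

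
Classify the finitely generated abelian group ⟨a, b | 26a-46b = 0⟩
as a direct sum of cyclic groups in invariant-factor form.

rank_ℚ(R)=1; free=2−1=1
SNF(R) diag = [2] → torsion [2]

Answer: M ≅ ℤ^1 ⊕ ℤ/2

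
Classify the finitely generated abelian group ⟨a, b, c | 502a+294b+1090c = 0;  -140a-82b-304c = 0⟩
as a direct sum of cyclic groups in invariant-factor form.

rank_ℚ(R)=2; free=3−2=1
SNF(R) diag = [2, 2] → torsion [2, 2]

Answer: M ≅ ℤ^1 ⊕ ℤ/2 ⊕ ℤ/2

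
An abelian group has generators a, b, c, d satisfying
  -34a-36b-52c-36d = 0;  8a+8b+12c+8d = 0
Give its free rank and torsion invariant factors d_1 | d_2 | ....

rank_ℚ(R)=2; free=4−2=2
SNF(R) diag = [2, 4] → torsion [2, 4]

Answer: M ≅ ℤ^2 ⊕ ℤ/2 ⊕ ℤ/4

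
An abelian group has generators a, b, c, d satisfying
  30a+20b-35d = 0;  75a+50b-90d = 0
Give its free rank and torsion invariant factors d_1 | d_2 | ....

Answer: M ≅ ℤ^2 ⊕ ℤ/5 ⊕ ℤ/5

Derivation:
rank_ℚ(R)=2; free=4−2=2
SNF(R) diag = [5, 5] → torsion [5, 5]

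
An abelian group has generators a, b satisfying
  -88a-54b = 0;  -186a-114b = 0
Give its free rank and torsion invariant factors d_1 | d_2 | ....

Answer: M ≅ ℤ/2 ⊕ ℤ/6

Derivation:
rank_ℚ(R)=2; free=2−2=0
SNF(R) diag = [2, 6] → torsion [2, 6]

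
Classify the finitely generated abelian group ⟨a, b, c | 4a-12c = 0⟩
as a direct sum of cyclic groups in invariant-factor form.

rank_ℚ(R)=1; free=3−1=2
SNF(R) diag = [4] → torsion [4]

Answer: M ≅ ℤ^2 ⊕ ℤ/4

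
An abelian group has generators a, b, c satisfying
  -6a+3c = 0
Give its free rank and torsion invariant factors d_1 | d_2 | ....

rank_ℚ(R)=1; free=3−1=2
SNF(R) diag = [3] → torsion [3]

Answer: M ≅ ℤ^2 ⊕ ℤ/3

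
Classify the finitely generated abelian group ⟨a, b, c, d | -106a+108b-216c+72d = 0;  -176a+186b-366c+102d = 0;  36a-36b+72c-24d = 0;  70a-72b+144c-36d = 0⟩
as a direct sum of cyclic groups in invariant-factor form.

rank_ℚ(R)=4; free=4−4=0
SNF(R) diag = [2, 6, 12, 36] → torsion [2, 6, 12, 36]

Answer: M ≅ ℤ/2 ⊕ ℤ/6 ⊕ ℤ/12 ⊕ ℤ/36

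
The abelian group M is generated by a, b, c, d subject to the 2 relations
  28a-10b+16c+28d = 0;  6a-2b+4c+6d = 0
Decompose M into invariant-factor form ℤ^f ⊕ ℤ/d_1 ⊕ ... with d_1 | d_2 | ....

rank_ℚ(R)=2; free=4−2=2
SNF(R) diag = [2, 2] → torsion [2, 2]

Answer: M ≅ ℤ^2 ⊕ ℤ/2 ⊕ ℤ/2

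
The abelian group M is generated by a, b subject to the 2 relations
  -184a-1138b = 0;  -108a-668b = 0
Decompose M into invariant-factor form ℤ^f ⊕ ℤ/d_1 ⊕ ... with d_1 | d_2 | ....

Answer: M ≅ ℤ/2 ⊕ ℤ/4

Derivation:
rank_ℚ(R)=2; free=2−2=0
SNF(R) diag = [2, 4] → torsion [2, 4]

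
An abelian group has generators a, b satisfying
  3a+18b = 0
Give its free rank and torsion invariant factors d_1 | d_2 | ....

Answer: M ≅ ℤ^1 ⊕ ℤ/3

Derivation:
rank_ℚ(R)=1; free=2−1=1
SNF(R) diag = [3] → torsion [3]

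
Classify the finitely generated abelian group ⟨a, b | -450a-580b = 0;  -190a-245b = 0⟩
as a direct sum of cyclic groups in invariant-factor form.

rank_ℚ(R)=2; free=2−2=0
SNF(R) diag = [5, 10] → torsion [5, 10]

Answer: M ≅ ℤ/5 ⊕ ℤ/10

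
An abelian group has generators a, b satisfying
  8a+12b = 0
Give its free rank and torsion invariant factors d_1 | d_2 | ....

rank_ℚ(R)=1; free=2−1=1
SNF(R) diag = [4] → torsion [4]

Answer: M ≅ ℤ^1 ⊕ ℤ/4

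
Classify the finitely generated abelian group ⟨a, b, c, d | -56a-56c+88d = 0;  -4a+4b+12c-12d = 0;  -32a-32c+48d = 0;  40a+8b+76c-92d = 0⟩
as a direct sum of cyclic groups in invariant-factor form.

rank_ℚ(R)=4; free=4−4=0
SNF(R) diag = [4, 4, 8, 16] → torsion [4, 4, 8, 16]

Answer: M ≅ ℤ/4 ⊕ ℤ/4 ⊕ ℤ/8 ⊕ ℤ/16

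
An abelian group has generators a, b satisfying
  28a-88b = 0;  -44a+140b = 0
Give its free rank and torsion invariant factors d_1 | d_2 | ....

rank_ℚ(R)=2; free=2−2=0
SNF(R) diag = [4, 12] → torsion [4, 12]

Answer: M ≅ ℤ/4 ⊕ ℤ/12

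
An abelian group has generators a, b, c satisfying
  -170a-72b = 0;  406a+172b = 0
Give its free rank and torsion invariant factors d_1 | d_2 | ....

rank_ℚ(R)=2; free=3−2=1
SNF(R) diag = [2, 4] → torsion [2, 4]

Answer: M ≅ ℤ^1 ⊕ ℤ/2 ⊕ ℤ/4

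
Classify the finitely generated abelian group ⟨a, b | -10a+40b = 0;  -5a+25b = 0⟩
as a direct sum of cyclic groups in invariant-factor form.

rank_ℚ(R)=2; free=2−2=0
SNF(R) diag = [5, 10] → torsion [5, 10]

Answer: M ≅ ℤ/5 ⊕ ℤ/10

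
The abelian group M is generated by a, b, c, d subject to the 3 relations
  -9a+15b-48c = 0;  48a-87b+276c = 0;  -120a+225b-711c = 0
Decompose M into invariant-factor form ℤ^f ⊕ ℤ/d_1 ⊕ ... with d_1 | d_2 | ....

Answer: M ≅ ℤ^1 ⊕ ℤ/3 ⊕ ℤ/3 ⊕ ℤ/3

Derivation:
rank_ℚ(R)=3; free=4−3=1
SNF(R) diag = [3, 3, 3] → torsion [3, 3, 3]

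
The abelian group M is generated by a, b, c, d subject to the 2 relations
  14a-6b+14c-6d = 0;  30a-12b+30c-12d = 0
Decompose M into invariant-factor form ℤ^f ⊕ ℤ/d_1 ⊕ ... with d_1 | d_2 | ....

rank_ℚ(R)=2; free=4−2=2
SNF(R) diag = [2, 6] → torsion [2, 6]

Answer: M ≅ ℤ^2 ⊕ ℤ/2 ⊕ ℤ/6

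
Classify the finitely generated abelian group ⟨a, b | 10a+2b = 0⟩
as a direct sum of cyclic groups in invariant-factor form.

rank_ℚ(R)=1; free=2−1=1
SNF(R) diag = [2] → torsion [2]

Answer: M ≅ ℤ^1 ⊕ ℤ/2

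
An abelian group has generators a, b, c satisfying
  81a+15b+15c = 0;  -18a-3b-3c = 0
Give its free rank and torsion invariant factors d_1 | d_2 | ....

Answer: M ≅ ℤ^1 ⊕ ℤ/3 ⊕ ℤ/9

Derivation:
rank_ℚ(R)=2; free=3−2=1
SNF(R) diag = [3, 9] → torsion [3, 9]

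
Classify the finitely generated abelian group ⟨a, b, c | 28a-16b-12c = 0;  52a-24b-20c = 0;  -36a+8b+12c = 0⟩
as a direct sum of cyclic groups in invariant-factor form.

rank_ℚ(R)=3; free=3−3=0
SNF(R) diag = [4, 8, 8] → torsion [4, 8, 8]

Answer: M ≅ ℤ/4 ⊕ ℤ/8 ⊕ ℤ/8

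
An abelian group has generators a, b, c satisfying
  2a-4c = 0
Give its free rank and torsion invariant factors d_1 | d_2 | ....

rank_ℚ(R)=1; free=3−1=2
SNF(R) diag = [2] → torsion [2]

Answer: M ≅ ℤ^2 ⊕ ℤ/2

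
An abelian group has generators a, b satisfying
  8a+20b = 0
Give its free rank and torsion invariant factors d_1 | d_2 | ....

rank_ℚ(R)=1; free=2−1=1
SNF(R) diag = [4] → torsion [4]

Answer: M ≅ ℤ^1 ⊕ ℤ/4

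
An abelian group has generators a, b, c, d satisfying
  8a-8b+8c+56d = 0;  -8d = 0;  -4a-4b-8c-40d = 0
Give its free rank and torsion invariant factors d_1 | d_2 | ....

Answer: M ≅ ℤ^1 ⊕ ℤ/4 ⊕ ℤ/8 ⊕ ℤ/8

Derivation:
rank_ℚ(R)=3; free=4−3=1
SNF(R) diag = [4, 8, 8] → torsion [4, 8, 8]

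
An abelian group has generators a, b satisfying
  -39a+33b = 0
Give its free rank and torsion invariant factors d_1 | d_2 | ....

Answer: M ≅ ℤ^1 ⊕ ℤ/3

Derivation:
rank_ℚ(R)=1; free=2−1=1
SNF(R) diag = [3] → torsion [3]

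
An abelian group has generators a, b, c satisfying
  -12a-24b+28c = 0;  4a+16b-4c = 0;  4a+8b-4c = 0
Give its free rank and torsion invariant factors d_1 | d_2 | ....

Answer: M ≅ ℤ/4 ⊕ ℤ/8 ⊕ ℤ/16

Derivation:
rank_ℚ(R)=3; free=3−3=0
SNF(R) diag = [4, 8, 16] → torsion [4, 8, 16]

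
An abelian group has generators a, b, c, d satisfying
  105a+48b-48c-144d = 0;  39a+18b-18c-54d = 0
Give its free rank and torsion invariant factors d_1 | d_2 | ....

rank_ℚ(R)=2; free=4−2=2
SNF(R) diag = [3, 6] → torsion [3, 6]

Answer: M ≅ ℤ^2 ⊕ ℤ/3 ⊕ ℤ/6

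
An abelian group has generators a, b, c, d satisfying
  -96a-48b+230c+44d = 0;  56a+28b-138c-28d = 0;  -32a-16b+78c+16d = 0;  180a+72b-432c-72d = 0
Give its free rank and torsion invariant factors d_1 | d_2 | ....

Answer: M ≅ ℤ/2 ⊕ ℤ/4 ⊕ ℤ/12 ⊕ ℤ/36

Derivation:
rank_ℚ(R)=4; free=4−4=0
SNF(R) diag = [2, 4, 12, 36] → torsion [2, 4, 12, 36]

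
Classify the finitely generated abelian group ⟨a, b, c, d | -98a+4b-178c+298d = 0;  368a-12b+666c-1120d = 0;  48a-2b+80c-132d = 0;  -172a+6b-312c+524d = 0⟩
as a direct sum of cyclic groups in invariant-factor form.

rank_ℚ(R)=4; free=4−4=0
SNF(R) diag = [2, 2, 6, 12] → torsion [2, 2, 6, 12]

Answer: M ≅ ℤ/2 ⊕ ℤ/2 ⊕ ℤ/6 ⊕ ℤ/12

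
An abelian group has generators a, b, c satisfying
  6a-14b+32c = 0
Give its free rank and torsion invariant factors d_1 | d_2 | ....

Answer: M ≅ ℤ^2 ⊕ ℤ/2

Derivation:
rank_ℚ(R)=1; free=3−1=2
SNF(R) diag = [2] → torsion [2]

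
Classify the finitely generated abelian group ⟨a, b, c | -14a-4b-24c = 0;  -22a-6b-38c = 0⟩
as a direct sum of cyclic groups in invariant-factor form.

rank_ℚ(R)=2; free=3−2=1
SNF(R) diag = [2, 2] → torsion [2, 2]

Answer: M ≅ ℤ^1 ⊕ ℤ/2 ⊕ ℤ/2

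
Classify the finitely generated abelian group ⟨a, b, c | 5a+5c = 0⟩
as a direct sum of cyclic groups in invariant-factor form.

rank_ℚ(R)=1; free=3−1=2
SNF(R) diag = [5] → torsion [5]

Answer: M ≅ ℤ^2 ⊕ ℤ/5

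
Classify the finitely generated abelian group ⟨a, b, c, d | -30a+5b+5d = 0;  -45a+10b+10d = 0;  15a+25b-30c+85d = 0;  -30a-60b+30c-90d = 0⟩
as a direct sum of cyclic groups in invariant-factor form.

Answer: M ≅ ℤ/5 ⊕ ℤ/15 ⊕ ℤ/30 ⊕ ℤ/30

Derivation:
rank_ℚ(R)=4; free=4−4=0
SNF(R) diag = [5, 15, 30, 30] → torsion [5, 15, 30, 30]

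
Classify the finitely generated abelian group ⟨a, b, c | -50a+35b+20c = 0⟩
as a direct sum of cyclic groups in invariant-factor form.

Answer: M ≅ ℤ^2 ⊕ ℤ/5

Derivation:
rank_ℚ(R)=1; free=3−1=2
SNF(R) diag = [5] → torsion [5]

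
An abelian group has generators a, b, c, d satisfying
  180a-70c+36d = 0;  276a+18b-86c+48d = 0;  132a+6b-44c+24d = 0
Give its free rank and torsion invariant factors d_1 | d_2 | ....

Answer: M ≅ ℤ^1 ⊕ ℤ/2 ⊕ ℤ/6 ⊕ ℤ/12

Derivation:
rank_ℚ(R)=3; free=4−3=1
SNF(R) diag = [2, 6, 12] → torsion [2, 6, 12]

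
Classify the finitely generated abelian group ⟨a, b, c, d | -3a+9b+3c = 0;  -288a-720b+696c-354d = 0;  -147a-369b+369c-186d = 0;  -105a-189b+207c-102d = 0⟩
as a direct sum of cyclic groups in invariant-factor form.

Answer: M ≅ ℤ/3 ⊕ ℤ/6 ⊕ ℤ/18 ⊕ ℤ/54

Derivation:
rank_ℚ(R)=4; free=4−4=0
SNF(R) diag = [3, 6, 18, 54] → torsion [3, 6, 18, 54]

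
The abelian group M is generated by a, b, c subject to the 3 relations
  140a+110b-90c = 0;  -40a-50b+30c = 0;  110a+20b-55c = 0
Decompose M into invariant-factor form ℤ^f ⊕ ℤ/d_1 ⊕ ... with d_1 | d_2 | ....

rank_ℚ(R)=3; free=3−3=0
SNF(R) diag = [5, 10, 20] → torsion [5, 10, 20]

Answer: M ≅ ℤ/5 ⊕ ℤ/10 ⊕ ℤ/20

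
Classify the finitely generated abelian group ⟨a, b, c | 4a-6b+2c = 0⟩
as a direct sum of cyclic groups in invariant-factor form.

Answer: M ≅ ℤ^2 ⊕ ℤ/2

Derivation:
rank_ℚ(R)=1; free=3−1=2
SNF(R) diag = [2] → torsion [2]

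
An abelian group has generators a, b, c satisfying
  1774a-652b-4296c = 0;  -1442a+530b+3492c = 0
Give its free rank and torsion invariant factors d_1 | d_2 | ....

rank_ℚ(R)=2; free=3−2=1
SNF(R) diag = [2, 6] → torsion [2, 6]

Answer: M ≅ ℤ^1 ⊕ ℤ/2 ⊕ ℤ/6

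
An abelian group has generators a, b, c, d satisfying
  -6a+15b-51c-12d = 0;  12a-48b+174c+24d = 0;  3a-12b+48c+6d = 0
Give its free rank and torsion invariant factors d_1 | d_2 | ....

rank_ℚ(R)=3; free=4−3=1
SNF(R) diag = [3, 9, 18] → torsion [3, 9, 18]

Answer: M ≅ ℤ^1 ⊕ ℤ/3 ⊕ ℤ/9 ⊕ ℤ/18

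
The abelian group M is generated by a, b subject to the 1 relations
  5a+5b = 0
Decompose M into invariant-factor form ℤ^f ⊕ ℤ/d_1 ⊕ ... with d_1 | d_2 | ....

Answer: M ≅ ℤ^1 ⊕ ℤ/5

Derivation:
rank_ℚ(R)=1; free=2−1=1
SNF(R) diag = [5] → torsion [5]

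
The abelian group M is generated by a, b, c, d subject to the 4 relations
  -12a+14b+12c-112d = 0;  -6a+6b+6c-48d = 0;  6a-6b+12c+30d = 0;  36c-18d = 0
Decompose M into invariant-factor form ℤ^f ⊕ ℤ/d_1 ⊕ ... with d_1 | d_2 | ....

rank_ℚ(R)=4; free=4−4=0
SNF(R) diag = [2, 6, 18, 18] → torsion [2, 6, 18, 18]

Answer: M ≅ ℤ/2 ⊕ ℤ/6 ⊕ ℤ/18 ⊕ ℤ/18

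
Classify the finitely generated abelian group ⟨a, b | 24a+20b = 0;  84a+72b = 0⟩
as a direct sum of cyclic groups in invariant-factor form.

Answer: M ≅ ℤ/4 ⊕ ℤ/12

Derivation:
rank_ℚ(R)=2; free=2−2=0
SNF(R) diag = [4, 12] → torsion [4, 12]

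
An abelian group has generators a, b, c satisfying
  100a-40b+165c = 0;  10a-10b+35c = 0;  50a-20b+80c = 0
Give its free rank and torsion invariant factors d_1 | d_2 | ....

Answer: M ≅ ℤ/5 ⊕ ℤ/10 ⊕ ℤ/30

Derivation:
rank_ℚ(R)=3; free=3−3=0
SNF(R) diag = [5, 10, 30] → torsion [5, 10, 30]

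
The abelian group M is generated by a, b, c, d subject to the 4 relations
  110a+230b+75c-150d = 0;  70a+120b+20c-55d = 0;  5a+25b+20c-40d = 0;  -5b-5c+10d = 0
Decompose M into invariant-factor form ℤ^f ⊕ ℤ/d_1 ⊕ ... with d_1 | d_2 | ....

rank_ℚ(R)=4; free=4−4=0
SNF(R) diag = [5, 5, 15, 45] → torsion [5, 5, 15, 45]

Answer: M ≅ ℤ/5 ⊕ ℤ/5 ⊕ ℤ/15 ⊕ ℤ/45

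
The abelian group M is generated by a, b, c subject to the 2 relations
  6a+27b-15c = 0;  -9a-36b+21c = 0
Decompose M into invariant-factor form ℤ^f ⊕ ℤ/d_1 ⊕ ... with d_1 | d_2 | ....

rank_ℚ(R)=2; free=3−2=1
SNF(R) diag = [3, 3] → torsion [3, 3]

Answer: M ≅ ℤ^1 ⊕ ℤ/3 ⊕ ℤ/3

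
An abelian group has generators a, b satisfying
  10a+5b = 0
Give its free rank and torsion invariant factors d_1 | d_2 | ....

rank_ℚ(R)=1; free=2−1=1
SNF(R) diag = [5] → torsion [5]

Answer: M ≅ ℤ^1 ⊕ ℤ/5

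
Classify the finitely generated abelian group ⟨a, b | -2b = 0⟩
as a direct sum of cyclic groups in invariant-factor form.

Answer: M ≅ ℤ^1 ⊕ ℤ/2

Derivation:
rank_ℚ(R)=1; free=2−1=1
SNF(R) diag = [2] → torsion [2]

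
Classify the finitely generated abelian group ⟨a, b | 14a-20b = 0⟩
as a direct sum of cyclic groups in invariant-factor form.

rank_ℚ(R)=1; free=2−1=1
SNF(R) diag = [2] → torsion [2]

Answer: M ≅ ℤ^1 ⊕ ℤ/2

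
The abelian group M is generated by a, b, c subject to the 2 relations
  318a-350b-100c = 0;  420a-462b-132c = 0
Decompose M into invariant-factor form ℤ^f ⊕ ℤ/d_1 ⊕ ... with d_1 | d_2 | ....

rank_ℚ(R)=2; free=3−2=1
SNF(R) diag = [2, 6] → torsion [2, 6]

Answer: M ≅ ℤ^1 ⊕ ℤ/2 ⊕ ℤ/6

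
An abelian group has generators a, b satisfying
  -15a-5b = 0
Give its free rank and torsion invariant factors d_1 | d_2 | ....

Answer: M ≅ ℤ^1 ⊕ ℤ/5

Derivation:
rank_ℚ(R)=1; free=2−1=1
SNF(R) diag = [5] → torsion [5]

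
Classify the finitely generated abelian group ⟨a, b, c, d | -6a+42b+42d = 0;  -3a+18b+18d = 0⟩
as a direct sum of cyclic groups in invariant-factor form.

rank_ℚ(R)=2; free=4−2=2
SNF(R) diag = [3, 6] → torsion [3, 6]

Answer: M ≅ ℤ^2 ⊕ ℤ/3 ⊕ ℤ/6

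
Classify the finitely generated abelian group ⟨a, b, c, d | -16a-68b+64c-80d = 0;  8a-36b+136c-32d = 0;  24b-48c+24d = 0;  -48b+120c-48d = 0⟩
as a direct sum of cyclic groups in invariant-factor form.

rank_ℚ(R)=4; free=4−4=0
SNF(R) diag = [4, 8, 24, 24] → torsion [4, 8, 24, 24]

Answer: M ≅ ℤ/4 ⊕ ℤ/8 ⊕ ℤ/24 ⊕ ℤ/24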